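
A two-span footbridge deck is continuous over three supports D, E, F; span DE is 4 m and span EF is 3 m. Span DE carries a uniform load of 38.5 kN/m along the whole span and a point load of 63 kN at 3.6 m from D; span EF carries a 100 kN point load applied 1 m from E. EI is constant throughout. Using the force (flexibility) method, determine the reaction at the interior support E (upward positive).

Release continuity at E by inserting a hinge; the redundant is the internal moment M_E. The primary structure is two simply-supported spans DE and EF.
End slopes at the hinge E, treating each span as simply supported:
  span DE: UDL 38.5: wL³/(24EI) = 102.7/EI
  span DE: point load 63 at a = 3.6: Pab(L + a)/(6LEI) = 28.73/EI
  span EF: point load 100 at a = 1: Pab(L + b)/(6LEI) = 55.56/EI
  relative rotation θ_0 = (131.4 + 55.56)/EI = 187/EI
A unit hogging moment at E produces rotation L₁/(3EI) + L₂/(3EI) = 2.333/EI.
Compatibility: M_E·(L₁+L₂)/(3EI) = θ_0, giving M_E = 80.12 kN·m (hogging).
Span DE, ΣM about D with M_E applied at E: R_E^{DE}·4 = 534.8 + 80.12, so R_E^{DE} = 153.7 kN and R_D = 217 − 153.7 = 63.27 kN.
Span EF, ΣM about F: R_E^{EF}·3 = 200 + 80.12, so R_E^{EF} = 93.37 kN and R_F = 100 − 93.37 = 6.626 kN.
R_E = 153.7 + 93.37 = 247.1 kN.

R_E = 247.1 kN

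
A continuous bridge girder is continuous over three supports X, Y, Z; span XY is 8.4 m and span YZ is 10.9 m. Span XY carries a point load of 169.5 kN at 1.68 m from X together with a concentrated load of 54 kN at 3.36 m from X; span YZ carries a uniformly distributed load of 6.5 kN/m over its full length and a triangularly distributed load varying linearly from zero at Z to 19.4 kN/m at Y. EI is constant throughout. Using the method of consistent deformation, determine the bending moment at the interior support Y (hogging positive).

M_Y = 234 kN·m

Release continuity at Y by inserting a hinge; the redundant is the internal moment M_Y. The primary structure is two simply-supported spans XY and YZ.
Rotations at Y on the released spans (each span's end-slope, ×1/EI):
  span XY: point load 169.5 at a = 1.68: Pab(L + a)/(6LEI) = 382.7/EI
  span XY: point load 54 at a = 3.36: Pab(L + a)/(6LEI) = 213.4/EI
  span YZ: UDL 6.5: wL³/(24EI) = 350.7/EI
  span YZ: triangular load, peak 19.4: w₀L³/(45EI) = 558.3/EI
  relative rotation θ_0 = (596.1 + 909)/EI = 1505/EI
A unit hogging moment at Y produces rotation L₁/(3EI) + L₂/(3EI) = 6.433/EI.
Slope continuity at Y: θ_0 = M_Y·6.433/EI, so M_Y = 1505/6.433 = 234 kN·m (hogging).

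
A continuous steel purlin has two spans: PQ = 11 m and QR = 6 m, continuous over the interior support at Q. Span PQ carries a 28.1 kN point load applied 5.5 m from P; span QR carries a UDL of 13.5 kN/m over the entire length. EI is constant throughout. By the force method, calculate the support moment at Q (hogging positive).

Release continuity at Q by inserting a hinge; the redundant is the internal moment M_Q. The primary structure is two simply-supported spans PQ and QR.
End slopes at the hinge Q, treating each span as simply supported:
  span PQ: point load 28.1 at a = 5.5: Pab(L + a)/(6LEI) = 212.5/EI
  span QR: UDL 13.5: wL³/(24EI) = 121.5/EI
  relative rotation θ_0 = (212.5 + 121.5)/EI = 334/EI
A unit hogging moment at Q produces rotation L₁/(3EI) + L₂/(3EI) = 5.667/EI.
Slope continuity at Q: θ_0 = M_Q·5.667/EI, so M_Q = 334/5.667 = 58.94 kN·m (hogging).

M_Q = 58.94 kN·m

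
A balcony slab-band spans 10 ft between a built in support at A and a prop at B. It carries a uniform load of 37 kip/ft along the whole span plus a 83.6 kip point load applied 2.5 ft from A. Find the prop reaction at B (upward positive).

Remove the prop at B; the released (primary) structure is a cantilever built in at A.
Deflection at B on the released cantilever, summing each load's contribution:
  UDL 37: wL⁴/(8EI) = 46250/EI
  point load 83.6 at a = 2.5: Pa²(3L − a)/(6EI) = 2395/EI
  δ_0 = 48645/EI
Tip deflection under a unit load at B: L³/(3EI) = 333.3/EI.
Compatibility at B: δ_0 − R_B·δ_{BB} = 0, so R_B = 48645/333.3 = 145.9 kip.

R_B = 145.9 kip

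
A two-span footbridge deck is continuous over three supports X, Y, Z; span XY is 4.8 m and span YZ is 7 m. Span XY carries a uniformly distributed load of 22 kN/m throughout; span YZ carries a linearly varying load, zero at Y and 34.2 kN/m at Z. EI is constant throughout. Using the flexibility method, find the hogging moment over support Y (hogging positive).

M_Y = 83.76 kN·m

Release continuity at Y by inserting a hinge; the redundant is the internal moment M_Y. The primary structure is two simply-supported spans XY and YZ.
End slopes at the hinge Y, treating each span as simply supported:
  span XY: UDL 22: wL³/(24EI) = 101.4/EI
  span YZ: triangular load, peak 34.2: 7w₀L³/(360EI) = 228.1/EI
  relative rotation θ_0 = (101.4 + 228.1)/EI = 329.5/EI
A unit hogging moment at Y produces rotation L₁/(3EI) + L₂/(3EI) = 3.933/EI.
Compatibility: M_Y·(L₁+L₂)/(3EI) = θ_0, giving M_Y = 83.76 kN·m (hogging).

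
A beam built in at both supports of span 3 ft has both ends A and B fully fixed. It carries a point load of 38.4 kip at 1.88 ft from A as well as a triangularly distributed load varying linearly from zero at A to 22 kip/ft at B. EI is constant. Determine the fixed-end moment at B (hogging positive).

Take the two fixed-end moments M_A, M_B as redundants; the released structure is the simple span AB.
End rotations of the released simple span under the applied load (×1/EI):
  at A: point load 38.4 at a = 1.88: Pab(L + b)/(6LEI) = 18.51/EI
  at B: point load 38.4 at a = 1.88: Pab(L + a)/(6LEI) = 21.92/EI
  at A: triangular load, peak 22: 7w₀L³/(360EI) = 11.55/EI
  at B: triangular load, peak 22: w₀L³/(45EI) = 13.2/EI
  θ_A0 = 30.06/EI,  θ_B0 = 35.12/EI
Flexibility coefficients: a unit moment at one end gives L/(3EI) there and L/(6EI) at the far end, so f₁₁ = f₂₂ = 1/EI and f₁₂ = f₂₁ = 0.5/EI.
Compatibility — zero rotation at each built-in end:
  1 M_A + 0.5 M_B = 30.06
  0.5 M_A + 1 M_B = 35.12
Solving the pair gives M_A = 16.66 kip·ft and M_B = 26.79 kip·ft (hogging).

M_B = 26.79 kip·ft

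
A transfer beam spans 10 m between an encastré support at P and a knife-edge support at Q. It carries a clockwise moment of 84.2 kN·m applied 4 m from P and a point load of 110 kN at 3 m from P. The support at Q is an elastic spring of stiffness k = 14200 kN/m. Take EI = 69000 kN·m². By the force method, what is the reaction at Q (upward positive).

R_Q = 21.14 kN

Remove the prop at Q; the released (primary) structure is a cantilever built in at P.
Deflection at Q on the released cantilever, summing each load's contribution:
  clockwise couple 84.2 at a = 4: M₀a(2L − a)/(2EI) = 2694/EI
  point load 110 at a = 3: Pa²(3L − a)/(6EI) = 4455/EI
  δ_0 = 7149/EI
Flexibility coefficient — unit upward force at Q: δ_{QQ} = L³/(3EI) = 333.3/EI.
With EI = 69000 kN·m²: δ_0 = 0.10361 m and δ_{QQ} = 0.004831 m/kN.
Compatibility — the spring shortens by R_Q/k under the reaction it provides: δ_0 − R_Q·δ_{QQ} = R_Q/k. With 1/k = 0.00007 m/kN, R_Q = δ_0 / (δ_{QQ} + 1/k) = 0.10361 / (0.004831 + 0.00007) = 21.14 kN.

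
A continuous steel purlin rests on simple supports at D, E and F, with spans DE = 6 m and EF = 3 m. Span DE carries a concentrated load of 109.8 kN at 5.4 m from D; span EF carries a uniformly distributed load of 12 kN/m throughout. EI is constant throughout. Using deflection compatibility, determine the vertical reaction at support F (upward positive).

Release continuity at E by inserting a hinge; the redundant is the internal moment M_E. The primary structure is two simply-supported spans DE and EF.
End slopes at the hinge E, treating each span as simply supported:
  span DE: point load 109.8 at a = 5.4: Pab(L + a)/(6LEI) = 112.7/EI
  span EF: UDL 12: wL³/(24EI) = 13.5/EI
  relative rotation θ_0 = (112.7 + 13.5)/EI = 126.2/EI
A unit hogging moment at E produces rotation L₁/(3EI) + L₂/(3EI) = 3/EI.
Slope continuity at E: θ_0 = M_E·3/EI, so M_E = 126.2/3 = 42.05 kN·m (hogging).
Span EF, ΣM about F: R_E^{EF}·3 = 54 + 42.05, so R_E^{EF} = 32.02 kN and R_F = 36 − 32.02 = 3.983 kN.

R_F = 3.983 kN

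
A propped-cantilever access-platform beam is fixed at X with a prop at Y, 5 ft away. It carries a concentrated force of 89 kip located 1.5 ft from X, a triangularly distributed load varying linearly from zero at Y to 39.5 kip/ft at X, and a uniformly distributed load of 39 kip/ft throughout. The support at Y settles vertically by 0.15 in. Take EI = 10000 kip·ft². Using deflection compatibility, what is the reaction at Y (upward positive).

Take the reaction at Y as the redundant and release it; the primary structure is a cantilever fixed at X.
Downward deflection at the released point Y due to the loads:
  point load 89 at a = 1.5: Pa²(3L − a)/(6EI) = 450.6/EI
  triangular load, peak 39.5 at the fixed end: w₀L⁴/(30EI) = 822.9/EI
  UDL 39: wL⁴/(8EI) = 3047/EI
  δ_0 = 4320/EI
Flexibility coefficient — unit upward force at Y: δ_{YY} = L³/(3EI) = 41.67/EI.
With EI = 10000 kip·ft²: δ_0 = 0.43204 ft and δ_{YY} = 0.004167 ft/kip.
Compatibility — the beam at Y must follow the support down by 0.0125 ft: δ_0 − R_Y·δ_{YY} = 0.0125, so R_Y = (0.43204 − 0.0125)/0.004167 = 100.7 kip.

R_Y = 100.7 kip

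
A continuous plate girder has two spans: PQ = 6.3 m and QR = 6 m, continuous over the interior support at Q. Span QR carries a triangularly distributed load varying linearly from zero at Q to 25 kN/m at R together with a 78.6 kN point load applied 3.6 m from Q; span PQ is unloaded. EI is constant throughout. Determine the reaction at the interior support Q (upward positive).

Take M_Q as the redundant. Released structure: two simple spans PQ and QR with a hinge at Q.
Rotations at Q on the released spans (each span's end-slope, ×1/EI):
  span QR: triangular load, peak 25: 7w₀L³/(360EI) = 105/EI
  span QR: point load 78.6 at a = 3.6: Pab(L + b)/(6LEI) = 158.5/EI
  relative rotation θ_0 = (0 + 263.5)/EI = 263.5/EI
A unit hogging moment at Q produces rotation L₁/(3EI) + L₂/(3EI) = 4.1/EI.
Slope continuity at Q: θ_0 = M_Q·4.1/EI, so M_Q = 263.5/4.1 = 64.26 kN·m (hogging).
Span PQ, ΣM about P with M_Q applied at Q: R_Q^{PQ}·6.3 = 0 + 64.26, so R_Q^{PQ} = 10.2 kN and R_P = 0 − 10.2 = -10.2 kN.
Span QR, ΣM about R: R_Q^{QR}·6 = 338.6 + 64.26, so R_Q^{QR} = 67.15 kN and R_R = 153.6 − 67.15 = 86.45 kN.
R_Q = 10.2 + 67.15 = 77.35 kN.

R_Q = 77.35 kN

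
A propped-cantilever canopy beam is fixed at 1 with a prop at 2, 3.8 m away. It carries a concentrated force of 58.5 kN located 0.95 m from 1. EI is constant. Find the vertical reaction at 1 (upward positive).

R_1 = 53.47 kN

Choose R_2 as the redundant. The primary structure is the cantilever fixed at 1.
Free-end deflection of the primary structure under the applied loading (downward +):
  point load 58.5 at a = 0.95: Pa²(3L − a)/(6EI) = 91.95/EI
Flexibility coefficient — unit upward force at 2: δ_{22} = L³/(3EI) = 18.29/EI.
Compatibility at 2: δ_0 − R_2·δ_{22} = 0, so R_2 = 91.95/18.29 = 5.027 kN.
Vertical equilibrium: R_1 = ΣP − R_2 = 58.5 − 5.027 = 53.47 kN.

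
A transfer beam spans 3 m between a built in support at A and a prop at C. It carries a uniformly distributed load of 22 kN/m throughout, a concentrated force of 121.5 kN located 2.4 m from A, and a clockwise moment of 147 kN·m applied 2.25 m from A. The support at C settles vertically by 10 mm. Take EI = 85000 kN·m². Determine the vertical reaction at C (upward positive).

Release the roller at C. Primary structure: cantilever fixed at A.
Free-end deflection of the primary structure under the applied loading (downward +):
  UDL 22: wL⁴/(8EI) = 222.8/EI
  point load 121.5 at a = 2.4: Pa²(3L − a)/(6EI) = 769.8/EI
  clockwise couple 147 at a = 2.25: M₀a(2L − a)/(2EI) = 620.2/EI
  δ_0 = 1613/EI
Flexibility coefficient — unit upward force at C: δ_{CC} = L³/(3EI) = 9/EI.
With EI = 85000 kN·m²: δ_0 = 0.018973 m and δ_{CC} = 0.000106 m/kN.
Compatibility — the beam at C must follow the support down by 0.01 m: δ_0 − R_C·δ_{CC} = 0.01, so R_C = (0.018973 − 0.01)/0.000106 = 84.75 kN.

R_C = 84.75 kN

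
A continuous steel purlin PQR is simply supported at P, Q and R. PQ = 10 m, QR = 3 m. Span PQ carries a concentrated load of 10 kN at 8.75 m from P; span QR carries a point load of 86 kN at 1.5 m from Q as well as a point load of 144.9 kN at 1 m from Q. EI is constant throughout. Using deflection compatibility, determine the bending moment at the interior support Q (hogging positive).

Release continuity at Q by inserting a hinge; the redundant is the internal moment M_Q. The primary structure is two simply-supported spans PQ and QR.
Rotations at Q on the released spans (each span's end-slope, ×1/EI):
  span PQ: point load 10 at a = 8.75: Pab(L + a)/(6LEI) = 34.18/EI
  span QR: point load 86 at a = 1.5: Pab(L + b)/(6LEI) = 48.38/EI
  span QR: point load 144.9 at a = 1: Pab(L + b)/(6LEI) = 80.5/EI
  relative rotation θ_0 = (34.18 + 128.9)/EI = 163.1/EI
A unit hogging moment at Q produces rotation L₁/(3EI) + L₂/(3EI) = 4.333/EI.
Slope continuity at Q: θ_0 = M_Q·4.333/EI, so M_Q = 163.1/4.333 = 37.63 kN·m (hogging).

M_Q = 37.63 kN·m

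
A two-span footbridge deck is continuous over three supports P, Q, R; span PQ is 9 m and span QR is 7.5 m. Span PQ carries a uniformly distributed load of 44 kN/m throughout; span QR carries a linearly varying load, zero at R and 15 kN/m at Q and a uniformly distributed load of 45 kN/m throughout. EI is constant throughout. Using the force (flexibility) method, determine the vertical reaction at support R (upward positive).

Release continuity at Q by inserting a hinge; the redundant is the internal moment M_Q. The primary structure is two simply-supported spans PQ and QR.
Rotations at Q on the released spans (each span's end-slope, ×1/EI):
  span PQ: UDL 44: wL³/(24EI) = 1336/EI
  span QR: triangular load, peak 15: w₀L³/(45EI) = 140.6/EI
  span QR: UDL 45: wL³/(24EI) = 791/EI
  relative rotation θ_0 = (1336 + 931.6)/EI = 2268/EI
A unit hogging moment at Q produces rotation L₁/(3EI) + L₂/(3EI) = 5.5/EI.
Slope continuity at Q: θ_0 = M_Q·5.5/EI, so M_Q = 2268/5.5 = 412.4 kN·m (hogging).
Span QR, ΣM about R: R_Q^{QR}·7.5 = 1547 + 412.4, so R_Q^{QR} = 261.2 kN and R_R = 393.8 − 261.2 = 132.5 kN.

R_R = 132.5 kN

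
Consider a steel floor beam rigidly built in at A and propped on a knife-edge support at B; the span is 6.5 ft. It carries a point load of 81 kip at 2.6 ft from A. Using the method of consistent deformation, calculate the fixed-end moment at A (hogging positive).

M_A = 101.1 kip·ft

Choose R_B as the redundant. The primary structure is the cantilever fixed at A.
Downward deflection at the released point B due to the loads:
  point load 81 at a = 2.6: Pa²(3L − a)/(6EI) = 1542/EI
Tip deflection under a unit load at B: L³/(3EI) = 91.54/EI.
Compatibility at B: δ_0 − R_B·δ_{BB} = 0, so R_B = 1542/91.54 = 16.85 kip.
Moment equilibrium about A: M_A = Σ(load moments about A) − R_B·L = 210.6 − 16.85×6.5 = 101.1 kip·ft.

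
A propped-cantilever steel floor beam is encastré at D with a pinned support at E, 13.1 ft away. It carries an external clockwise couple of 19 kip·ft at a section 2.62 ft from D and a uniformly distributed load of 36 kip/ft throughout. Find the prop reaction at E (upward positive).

Take the reaction at E as the redundant and release it; the primary structure is a cantilever fixed at D.
Downward deflection at the released point E due to the loads:
  clockwise couple 19 at a = 2.62: M₀a(2L − a)/(2EI) = 586.9/EI
  UDL 36: wL⁴/(8EI) = 132525/EI
  δ_0 = 133112/EI
Flexibility coefficient — unit upward force at E: δ_{EE} = L³/(3EI) = 749.4/EI.
Compatibility at E: δ_0 − R_E·δ_{EE} = 0, so R_E = 133112/749.4 = 177.6 kip.

R_E = 177.6 kip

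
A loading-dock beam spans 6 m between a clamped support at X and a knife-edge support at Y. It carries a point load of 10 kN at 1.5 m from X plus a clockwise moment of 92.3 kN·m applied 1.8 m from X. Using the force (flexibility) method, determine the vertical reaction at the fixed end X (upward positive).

R_X = -2.628 kN

Take the reaction at Y as the redundant and release it; the primary structure is a cantilever fixed at X.
Downward deflection at the released point Y due to the loads:
  point load 10 at a = 1.5: Pa²(3L − a)/(6EI) = 61.88/EI
  clockwise couple 92.3 at a = 1.8: M₀a(2L − a)/(2EI) = 847.3/EI
  δ_0 = 909.2/EI
Tip deflection under a unit load at Y: L³/(3EI) = 72/EI.
The prop prevents deflection at Y: R_Y = δ_0/δ_{YY} = 909.2/72 = 12.63 kN.
Vertical equilibrium: R_X = ΣP − R_Y = 10 − 12.63 = -2.628 kN.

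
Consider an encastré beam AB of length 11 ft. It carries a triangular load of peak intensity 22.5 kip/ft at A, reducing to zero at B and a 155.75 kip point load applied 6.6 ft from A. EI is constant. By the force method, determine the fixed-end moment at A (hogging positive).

M_A = 300.6 kip·ft

Release both end moments; the primary structure is a simply-supported span AB with redundants M_A and M_B.
Simple-span end rotations at A and B under the given loads:
  at A: triangular load, peak 22.5: w₀L³/(45EI) = 665.5/EI
  at B: triangular load, peak 22.5: 7w₀L³/(360EI) = 582.3/EI
  at A: point load 155.75 at a = 6.6: Pab(L + b)/(6LEI) = 1055/EI
  at B: point load 155.75 at a = 6.6: Pab(L + a)/(6LEI) = 1206/EI
  θ_A0 = 1721/EI,  θ_B0 = 1788/EI
Flexibility coefficients: a unit moment at one end gives L/(3EI) there and L/(6EI) at the far end, so f₁₁ = f₂₂ = 3.667/EI and f₁₂ = f₂₁ = 1.833/EI.
Compatibility — zero rotation at each built-in end:
  3.667 M_A + 1.833 M_B = 1721
  1.833 M_A + 3.667 M_B = 1788
Solving the pair gives M_A = 300.6 kip·ft and M_B = 337.5 kip·ft (hogging).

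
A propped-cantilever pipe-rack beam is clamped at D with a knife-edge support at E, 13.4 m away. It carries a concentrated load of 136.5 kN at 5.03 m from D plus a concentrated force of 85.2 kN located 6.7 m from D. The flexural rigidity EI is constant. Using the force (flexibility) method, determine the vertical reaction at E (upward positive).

R_E = 51.87 kN

Take the reaction at E as the redundant and release it; the primary structure is a cantilever fixed at D.
Deflection at E on the released cantilever, summing each load's contribution:
  point load 136.5 at a = 5.03: Pa²(3L − a)/(6EI) = 20244/EI
  point load 85.2 at a = 6.7: Pa²(3L − a)/(6EI) = 21354/EI
  δ_0 = 41598/EI
Tip deflection under a unit load at E: L³/(3EI) = 802/EI.
The prop prevents deflection at E: R_E = δ_0/δ_{EE} = 41598/802 = 51.87 kN.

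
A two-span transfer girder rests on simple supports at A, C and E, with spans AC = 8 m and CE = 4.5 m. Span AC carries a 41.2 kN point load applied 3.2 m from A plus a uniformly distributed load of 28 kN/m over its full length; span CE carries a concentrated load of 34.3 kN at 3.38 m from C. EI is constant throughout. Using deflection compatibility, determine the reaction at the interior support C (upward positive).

Insert a hinge at C; M_C is the redundant, and each span becomes simply supported.
Discontinuity in slope at C on the released structure — sum the simple-span end rotations:
  span AC: point load 41.2 at a = 3.2: Pab(L + a)/(6LEI) = 147.7/EI
  span AC: UDL 28: wL³/(24EI) = 597.3/EI
  span CE: point load 34.3 at a = 3.38: Pab(L + b)/(6LEI) = 27.03/EI
  relative rotation θ_0 = (745 + 27.03)/EI = 772/EI
A unit hogging moment at C produces rotation L₁/(3EI) + L₂/(3EI) = 4.167/EI.
Compatibility: M_C·(L₁+L₂)/(3EI) = θ_0, giving M_C = 185.3 kN·m (hogging).
Span AC, ΣM about A with M_C applied at C: R_C^{AC}·8 = 1028 + 185.3, so R_C^{AC} = 151.6 kN and R_A = 265.2 − 151.6 = 113.6 kN.
Span CE, ΣM about E: R_C^{CE}·4.5 = 38.42 + 185.3, so R_C^{CE} = 49.71 kN and R_E = 34.3 − 49.71 = -15.41 kN.
R_C = 151.6 + 49.71 = 201.4 kN.

R_C = 201.4 kN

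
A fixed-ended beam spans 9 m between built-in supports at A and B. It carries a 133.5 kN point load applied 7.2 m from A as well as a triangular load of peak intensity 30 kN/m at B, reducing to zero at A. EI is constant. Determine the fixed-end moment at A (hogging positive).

Release both end moments; the primary structure is a simply-supported span AB with redundants M_A and M_B.
On the primary (simply-supported) span, the end slopes from the loading are:
  at A: point load 133.5 at a = 7.2: Pab(L + b)/(6LEI) = 346/EI
  at B: point load 133.5 at a = 7.2: Pab(L + a)/(6LEI) = 519/EI
  at A: triangular load, peak 30: 7w₀L³/(360EI) = 425.2/EI
  at B: triangular load, peak 30: w₀L³/(45EI) = 486/EI
  θ_A0 = 771.3/EI,  θ_B0 = 1005/EI
Flexibility coefficients: a unit moment at one end gives L/(3EI) there and L/(6EI) at the far end, so f₁₁ = f₂₂ = 3/EI and f₁₂ = f₂₁ = 1.5/EI.
Compatibility — zero rotation at each built-in end:
  3 M_A + 1.5 M_B = 771.3
  1.5 M_A + 3 M_B = 1005
Solving the pair gives M_A = 119.4 kN·m and M_B = 275.3 kN·m (hogging).

M_A = 119.4 kN·m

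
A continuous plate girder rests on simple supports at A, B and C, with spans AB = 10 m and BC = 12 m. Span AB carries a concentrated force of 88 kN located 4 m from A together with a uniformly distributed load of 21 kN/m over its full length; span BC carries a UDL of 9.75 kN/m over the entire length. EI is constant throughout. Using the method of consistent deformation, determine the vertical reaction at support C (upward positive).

R_C = 34.98 kN

Release continuity at B by inserting a hinge; the redundant is the internal moment M_B. The primary structure is two simply-supported spans AB and BC.
Rotations at B on the released spans (each span's end-slope, ×1/EI):
  span AB: point load 88 at a = 4: Pab(L + a)/(6LEI) = 492.8/EI
  span AB: UDL 21: wL³/(24EI) = 875/EI
  span BC: UDL 9.75: wL³/(24EI) = 702/EI
  relative rotation θ_0 = (1368 + 702)/EI = 2070/EI
A unit hogging moment at B produces rotation L₁/(3EI) + L₂/(3EI) = 7.333/EI.
Slope continuity at B: θ_0 = M_B·7.333/EI, so M_B = 2070/7.333 = 282.2 kN·m (hogging).
Span BC, ΣM about C: R_B^{BC}·12 = 702 + 282.2, so R_B^{BC} = 82.02 kN and R_C = 117 − 82.02 = 34.98 kN.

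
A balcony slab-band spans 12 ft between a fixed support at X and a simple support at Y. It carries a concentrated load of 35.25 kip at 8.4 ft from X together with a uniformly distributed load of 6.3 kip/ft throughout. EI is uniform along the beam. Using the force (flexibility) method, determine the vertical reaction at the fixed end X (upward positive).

R_X = 62.64 kip

Release the roller at Y. Primary structure: cantilever fixed at X.
Deflection at Y on the released cantilever, summing each load's contribution:
  point load 35.25 at a = 8.4: Pa²(3L − a)/(6EI) = 11441/EI
  UDL 6.3: wL⁴/(8EI) = 16330/EI
  δ_0 = 27771/EI
Tip deflection under a unit load at Y: L³/(3EI) = 576/EI.
The prop prevents deflection at Y: R_Y = δ_0/δ_{YY} = 27771/576 = 48.21 kip.
Vertical equilibrium: R_X = ΣP − R_Y = 110.8 − 48.21 = 62.64 kip.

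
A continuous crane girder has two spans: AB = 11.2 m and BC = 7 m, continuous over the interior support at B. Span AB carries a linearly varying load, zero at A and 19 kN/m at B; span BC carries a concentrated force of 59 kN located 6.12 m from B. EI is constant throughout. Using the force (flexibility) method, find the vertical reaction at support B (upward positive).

Release continuity at B by inserting a hinge; the redundant is the internal moment M_B. The primary structure is two simply-supported spans AB and BC.
Rotations at B on the released spans (each span's end-slope, ×1/EI):
  span AB: triangular load, peak 19: w₀L³/(45EI) = 593.2/EI
  span BC: point load 59 at a = 6.12: Pab(L + b)/(6LEI) = 59.62/EI
  relative rotation θ_0 = (593.2 + 59.62)/EI = 652.8/EI
A unit hogging moment at B produces rotation L₁/(3EI) + L₂/(3EI) = 6.067/EI.
Slope continuity at B: θ_0 = M_B·6.067/EI, so M_B = 652.8/6.067 = 107.6 kN·m (hogging).
Span AB, ΣM about A with M_B applied at B: R_B^{AB}·11.2 = 794.5 + 107.6, so R_B^{AB} = 80.54 kN and R_A = 106.4 − 80.54 = 25.86 kN.
Span BC, ΣM about C: R_B^{BC}·7 = 51.92 + 107.6, so R_B^{BC} = 22.79 kN and R_C = 59 − 22.79 = 36.21 kN.
R_B = 80.54 + 22.79 = 103.3 kN.

R_B = 103.3 kN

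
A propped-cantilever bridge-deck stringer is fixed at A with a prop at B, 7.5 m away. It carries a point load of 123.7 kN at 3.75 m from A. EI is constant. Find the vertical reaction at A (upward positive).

Take the reaction at B as the redundant and release it; the primary structure is a cantilever fixed at A.
Free-end deflection of the primary structure under the applied loading (downward +):
  point load 123.7 at a = 3.75: Pa²(3L − a)/(6EI) = 5436/EI
Tip deflection under a unit load at B: L³/(3EI) = 140.6/EI.
The prop prevents deflection at B: R_B = δ_0/δ_{BB} = 5436/140.6 = 38.66 kN.
Vertical equilibrium: R_A = ΣP − R_B = 123.7 − 38.66 = 85.04 kN.

R_A = 85.04 kN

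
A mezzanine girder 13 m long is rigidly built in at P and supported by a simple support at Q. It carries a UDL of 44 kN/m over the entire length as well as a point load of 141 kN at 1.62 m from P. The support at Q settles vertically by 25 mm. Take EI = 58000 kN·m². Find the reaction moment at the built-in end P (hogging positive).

M_P = 1143 kN·m

Remove the prop at Q; the released (primary) structure is a cantilever built in at P.
Deflection at Q on the released cantilever, summing each load's contribution:
  UDL 44: wL⁴/(8EI) = 157086/EI
  point load 141 at a = 1.62: Pa²(3L − a)/(6EI) = 2305/EI
  δ_0 = 159391/EI
Flexibility coefficient — unit upward force at Q: δ_{QQ} = L³/(3EI) = 732.3/EI.
With EI = 58000 kN·m²: δ_0 = 2.7481 m and δ_{QQ} = 0.012626 m/kN.
Compatibility — the beam at Q must follow the support down by 0.025 m: δ_0 − R_Q·δ_{QQ} = 0.025, so R_Q = (2.7481 − 0.025)/0.012626 = 215.7 kN.
Moment equilibrium about P: M_P = Σ(load moments about P) − R_Q·L = 3946 − 215.7×13 = 1143 kN·m.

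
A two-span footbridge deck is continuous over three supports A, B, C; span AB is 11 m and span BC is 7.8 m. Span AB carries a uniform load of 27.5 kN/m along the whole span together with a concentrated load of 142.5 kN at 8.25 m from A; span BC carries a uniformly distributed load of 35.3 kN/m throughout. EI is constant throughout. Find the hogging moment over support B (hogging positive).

Take M_B as the redundant. Released structure: two simple spans AB and BC with a hinge at B.
Rotations at B on the released spans (each span's end-slope, ×1/EI):
  span AB: UDL 27.5: wL³/(24EI) = 1525/EI
  span AB: point load 142.5 at a = 8.25: Pab(L + a)/(6LEI) = 942.9/EI
  span BC: UDL 35.3: wL³/(24EI) = 698/EI
  relative rotation θ_0 = (2468 + 698)/EI = 3166/EI
A unit hogging moment at B produces rotation L₁/(3EI) + L₂/(3EI) = 6.267/EI.
Slope continuity at B: θ_0 = M_B·6.267/EI, so M_B = 3166/6.267 = 505.2 kN·m (hogging).

M_B = 505.2 kN·m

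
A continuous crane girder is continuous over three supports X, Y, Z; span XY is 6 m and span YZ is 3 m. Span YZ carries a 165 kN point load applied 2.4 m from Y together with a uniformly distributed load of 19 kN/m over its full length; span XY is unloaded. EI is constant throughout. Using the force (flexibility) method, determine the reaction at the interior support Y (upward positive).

R_Y = 72.98 kN

Release continuity at Y by inserting a hinge; the redundant is the internal moment M_Y. The primary structure is two simply-supported spans XY and YZ.
Rotations at Y on the released spans (each span's end-slope, ×1/EI):
  span YZ: point load 165 at a = 2.4: Pab(L + b)/(6LEI) = 47.52/EI
  span YZ: UDL 19: wL³/(24EI) = 21.38/EI
  relative rotation θ_0 = (0 + 68.89)/EI = 68.89/EI
A unit hogging moment at Y produces rotation L₁/(3EI) + L₂/(3EI) = 3/EI.
Compatibility: M_Y·(L₁+L₂)/(3EI) = θ_0, giving M_Y = 22.96 kN·m (hogging).
Span XY, ΣM about X with M_Y applied at Y: R_Y^{XY}·6 = 0 + 22.96, so R_Y^{XY} = 3.828 kN and R_X = 0 − 3.828 = -3.828 kN.
Span YZ, ΣM about Z: R_Y^{YZ}·3 = 184.5 + 22.96, so R_Y^{YZ} = 69.16 kN and R_Z = 222 − 69.16 = 152.8 kN.
R_Y = 3.828 + 69.16 = 72.98 kN.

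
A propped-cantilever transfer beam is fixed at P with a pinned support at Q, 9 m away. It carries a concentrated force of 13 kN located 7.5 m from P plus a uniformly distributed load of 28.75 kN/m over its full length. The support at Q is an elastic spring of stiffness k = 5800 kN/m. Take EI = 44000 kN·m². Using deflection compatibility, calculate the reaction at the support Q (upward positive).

Take the reaction at Q as the redundant and release it; the primary structure is a cantilever fixed at P.
Free-end deflection of the primary structure under the applied loading (downward +):
  point load 13 at a = 7.5: Pa²(3L − a)/(6EI) = 2377/EI
  UDL 28.75: wL⁴/(8EI) = 23579/EI
  δ_0 = 25955/EI
Flexibility coefficient — unit upward force at Q: δ_{QQ} = L³/(3EI) = 243/EI.
With EI = 44000 kN·m²: δ_0 = 0.58989 m and δ_{QQ} = 0.005523 m/kN.
Compatibility — the spring shortens by R_Q/k under the reaction it provides: δ_0 − R_Q·δ_{QQ} = R_Q/k. With 1/k = 0.000172 m/kN, R_Q = δ_0 / (δ_{QQ} + 1/k) = 0.58989 / (0.005523 + 0.000172) = 103.6 kN.

R_Q = 103.6 kN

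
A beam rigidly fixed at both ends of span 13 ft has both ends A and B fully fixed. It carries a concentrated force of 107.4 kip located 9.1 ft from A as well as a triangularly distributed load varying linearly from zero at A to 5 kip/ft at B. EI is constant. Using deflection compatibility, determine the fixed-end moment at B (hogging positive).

M_B = 247.5 kip·ft

Release both end moments; the primary structure is a simply-supported span AB with redundants M_A and M_B.
Simple-span end rotations at A and B under the given loads:
  at A: point load 107.4 at a = 9.1: Pab(L + b)/(6LEI) = 825.9/EI
  at B: point load 107.4 at a = 9.1: Pab(L + a)/(6LEI) = 1080/EI
  at A: triangular load, peak 5: 7w₀L³/(360EI) = 213.6/EI
  at B: triangular load, peak 5: w₀L³/(45EI) = 244.1/EI
  θ_A0 = 1039/EI,  θ_B0 = 1324/EI
Flexibility coefficients: a unit moment at one end gives L/(3EI) there and L/(6EI) at the far end, so f₁₁ = f₂₂ = 4.333/EI and f₁₂ = f₂₁ = 2.167/EI.
Compatibility — zero rotation at each built-in end:
  4.333 M_A + 2.167 M_B = 1039
  2.167 M_A + 4.333 M_B = 1324
Solving the pair gives M_A = 116.1 kip·ft and M_B = 247.5 kip·ft (hogging).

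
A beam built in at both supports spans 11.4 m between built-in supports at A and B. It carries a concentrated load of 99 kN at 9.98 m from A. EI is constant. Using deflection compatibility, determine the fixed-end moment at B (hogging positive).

M_B = 107.7 kN·m

Take the two fixed-end moments M_A, M_B as redundants; the released structure is the simple span AB.
On the primary (simply-supported) span, the end slopes from the loading are:
  at A: point load 99 at a = 9.98: Pab(L + b)/(6LEI) = 263/EI
  at B: point load 99 at a = 9.98: Pab(L + a)/(6LEI) = 438.5/EI
  θ_A0 = 263/EI,  θ_B0 = 438.5/EI
Flexibility coefficients: a unit moment at one end gives L/(3EI) there and L/(6EI) at the far end, so f₁₁ = f₂₂ = 3.8/EI and f₁₂ = f₂₁ = 1.9/EI.
Compatibility — zero rotation at each built-in end:
  3.8 M_A + 1.9 M_B = 263
  1.9 M_A + 3.8 M_B = 438.5
Solving the pair gives M_A = 15.33 kN·m and M_B = 107.7 kN·m (hogging).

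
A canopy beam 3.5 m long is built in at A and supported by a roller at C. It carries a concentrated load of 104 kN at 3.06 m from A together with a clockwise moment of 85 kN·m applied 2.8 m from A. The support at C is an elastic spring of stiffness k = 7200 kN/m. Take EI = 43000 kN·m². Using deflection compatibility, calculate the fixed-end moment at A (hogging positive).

Remove the prop at C; the released (primary) structure is a cantilever built in at A.
Primary-structure tip deflection at C by superposition:
  point load 104 at a = 3.06: Pa²(3L − a)/(6EI) = 1208/EI
  clockwise couple 85 at a = 2.8: M₀a(2L − a)/(2EI) = 499.8/EI
  δ_0 = 1707/EI
Tip deflection under a unit load at C: L³/(3EI) = 14.29/EI.
With EI = 43000 kN·m²: δ_0 = 0.039705 m and δ_{CC} = 0.000332 m/kN.
Compatibility — the spring shortens by R_C/k under the reaction it provides: δ_0 − R_C·δ_{CC} = R_C/k. With 1/k = 0.000139 m/kN, R_C = δ_0 / (δ_{CC} + 1/k) = 0.039705 / (0.000332 + 0.000139) = 84.25 kN.
Moment equilibrium about A: M_A = Σ(load moments about A) − R_C·L = 403.2 − 84.25×3.5 = 108.3 kN·m.

M_A = 108.3 kN·m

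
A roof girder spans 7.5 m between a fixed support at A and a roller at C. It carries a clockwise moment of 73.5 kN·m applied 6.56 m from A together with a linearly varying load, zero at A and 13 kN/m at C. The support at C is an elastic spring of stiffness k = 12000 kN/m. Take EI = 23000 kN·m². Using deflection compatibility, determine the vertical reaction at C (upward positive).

Take the reaction at C as the redundant and release it; the primary structure is a cantilever fixed at A.
Deflection at C on the released cantilever, summing each load's contribution:
  clockwise couple 73.5 at a = 6.56: M₀a(2L − a)/(2EI) = 2035/EI
  triangular load, peak 13 at the free end: 11w₀L⁴/(120EI) = 3771/EI
  δ_0 = 5805/EI
Tip deflection under a unit load at C: L³/(3EI) = 140.6/EI.
With EI = 23000 kN·m²: δ_0 = 0.2524 m and δ_{CC} = 0.006114 m/kN.
Compatibility — the spring shortens by R_C/k under the reaction it provides: δ_0 − R_C·δ_{CC} = R_C/k. With 1/k = 0.000083 m/kN, R_C = δ_0 / (δ_{CC} + 1/k) = 0.2524 / (0.006114 + 0.000083) = 40.73 kN.

R_C = 40.73 kN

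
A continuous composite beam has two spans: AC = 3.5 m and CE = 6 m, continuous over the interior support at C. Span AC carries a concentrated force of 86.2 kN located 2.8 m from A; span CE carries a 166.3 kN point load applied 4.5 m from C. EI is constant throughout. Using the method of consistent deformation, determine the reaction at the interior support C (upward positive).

R_C = 151.2 kN

Take M_C as the redundant. Released structure: two simple spans AC and CE with a hinge at C.
Discontinuity in slope at C on the released structure — sum the simple-span end rotations:
  span AC: point load 86.2 at a = 2.8: Pab(L + a)/(6LEI) = 50.69/EI
  span CE: point load 166.3 at a = 4.5: Pab(L + b)/(6LEI) = 233.9/EI
  relative rotation θ_0 = (50.69 + 233.9)/EI = 284.5/EI
A unit hogging moment at C produces rotation L₁/(3EI) + L₂/(3EI) = 3.167/EI.
Slope continuity at C: θ_0 = M_C·3.167/EI, so M_C = 284.5/3.167 = 89.86 kN·m (hogging).
Span AC, ΣM about A with M_C applied at C: R_C^{AC}·3.5 = 241.4 + 89.86, so R_C^{AC} = 94.63 kN and R_A = 86.2 − 94.63 = -8.433 kN.
Span CE, ΣM about E: R_C^{CE}·6 = 249.4 + 89.86, so R_C^{CE} = 56.55 kN and R_E = 166.3 − 56.55 = 109.7 kN.
R_C = 94.63 + 56.55 = 151.2 kN.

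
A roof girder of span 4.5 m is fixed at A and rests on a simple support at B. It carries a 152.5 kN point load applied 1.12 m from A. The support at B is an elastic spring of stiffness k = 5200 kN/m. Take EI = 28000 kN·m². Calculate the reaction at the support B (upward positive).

Release the roller at B. Primary structure: cantilever fixed at A.
Deflection at B on the released cantilever, summing each load's contribution:
  point load 152.5 at a = 1.12: Pa²(3L − a)/(6EI) = 394.7/EI
Flexibility coefficient — unit upward force at B: δ_{BB} = L³/(3EI) = 30.38/EI.
With EI = 28000 kN·m²: δ_0 = 0.014097 m and δ_{BB} = 0.001085 m/kN.
Compatibility — the spring shortens by R_B/k under the reaction it provides: δ_0 − R_B·δ_{BB} = R_B/k. With 1/k = 0.000192 m/kN, R_B = δ_0 / (δ_{BB} + 1/k) = 0.014097 / (0.001085 + 0.000192) = 11.04 kN.

R_B = 11.04 kN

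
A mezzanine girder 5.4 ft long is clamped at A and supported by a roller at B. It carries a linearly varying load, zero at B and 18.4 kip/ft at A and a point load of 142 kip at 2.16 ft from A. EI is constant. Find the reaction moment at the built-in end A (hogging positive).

Take the reaction at B as the redundant and release it; the primary structure is a cantilever fixed at A.
Primary-structure tip deflection at B by superposition:
  triangular load, peak 18.4 at the fixed end: w₀L⁴/(30EI) = 521.5/EI
  point load 142 at a = 2.16: Pa²(3L − a)/(6EI) = 1550/EI
  δ_0 = 2072/EI
Flexibility coefficient — unit upward force at B: δ_{BB} = L³/(3EI) = 52.49/EI.
Compatibility at B: δ_0 − R_B·δ_{BB} = 0, so R_B = 2072/52.49 = 39.47 kip.
Moment equilibrium about A: M_A = Σ(load moments about A) − R_B·L = 396.1 − 39.47×5.4 = 183 kip·ft.

M_A = 183 kip·ft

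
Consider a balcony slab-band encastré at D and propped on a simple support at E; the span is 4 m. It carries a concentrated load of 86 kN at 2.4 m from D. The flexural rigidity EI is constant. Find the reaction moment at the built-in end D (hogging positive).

M_D = 57.79 kN·m

Release the roller at E. Primary structure: cantilever fixed at D.
Deflection at E on the released cantilever, summing each load's contribution:
  point load 86 at a = 2.4: Pa²(3L − a)/(6EI) = 792.6/EI
Flexibility coefficient — unit upward force at E: δ_{EE} = L³/(3EI) = 21.33/EI.
The prop prevents deflection at E: R_E = δ_0/δ_{EE} = 792.6/21.33 = 37.15 kN.
Moment equilibrium about D: M_D = Σ(load moments about D) − R_E·L = 206.4 − 37.15×4 = 57.79 kN·m.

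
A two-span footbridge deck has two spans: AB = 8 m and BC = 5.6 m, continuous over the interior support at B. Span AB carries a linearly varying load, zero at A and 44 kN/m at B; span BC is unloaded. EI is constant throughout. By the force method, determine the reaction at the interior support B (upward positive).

R_B = 150.9 kN

Take M_B as the redundant. Released structure: two simple spans AB and BC with a hinge at B.
Rotations at B on the released spans (each span's end-slope, ×1/EI):
  span AB: triangular load, peak 44: w₀L³/(45EI) = 500.6/EI
  relative rotation θ_0 = (500.6 + 0)/EI = 500.6/EI
A unit hogging moment at B produces rotation L₁/(3EI) + L₂/(3EI) = 4.533/EI.
Slope continuity at B: θ_0 = M_B·4.533/EI, so M_B = 500.6/4.533 = 110.4 kN·m (hogging).
Span AB, ΣM about A with M_B applied at B: R_B^{AB}·8 = 938.7 + 110.4, so R_B^{AB} = 131.1 kN and R_A = 176 − 131.1 = 44.86 kN.
Span BC, ΣM about C: R_B^{BC}·5.6 = 0 + 110.4, so R_B^{BC} = 19.72 kN and R_C = 0 − 19.72 = -19.72 kN.
R_B = 131.1 + 19.72 = 150.9 kN.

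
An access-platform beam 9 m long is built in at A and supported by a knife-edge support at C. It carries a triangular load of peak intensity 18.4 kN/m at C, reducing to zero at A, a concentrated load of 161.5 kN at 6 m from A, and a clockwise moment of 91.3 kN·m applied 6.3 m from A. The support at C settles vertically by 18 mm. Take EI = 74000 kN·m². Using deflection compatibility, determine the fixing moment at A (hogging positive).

M_A = 318.3 kN·m

Release the roller at C. Primary structure: cantilever fixed at A.
Primary-structure tip deflection at C by superposition:
  triangular load, peak 18.4 at the free end: 11w₀L⁴/(120EI) = 11066/EI
  point load 161.5 at a = 6: Pa²(3L − a)/(6EI) = 20349/EI
  clockwise couple 91.3 at a = 6.3: M₀a(2L − a)/(2EI) = 3365/EI
  δ_0 = 34780/EI
Tip deflection under a unit load at C: L³/(3EI) = 243/EI.
With EI = 74000 kN·m²: δ_0 = 0.47 m and δ_{CC} = 0.003284 m/kN.
Compatibility — the beam at C must follow the support down by 0.018 m: δ_0 − R_C·δ_{CC} = 0.018, so R_C = (0.47 − 0.018)/0.003284 = 137.6 kN.
Moment equilibrium about A: M_A = Σ(load moments about A) − R_C·L = 1557 − 137.6×9 = 318.3 kN·m.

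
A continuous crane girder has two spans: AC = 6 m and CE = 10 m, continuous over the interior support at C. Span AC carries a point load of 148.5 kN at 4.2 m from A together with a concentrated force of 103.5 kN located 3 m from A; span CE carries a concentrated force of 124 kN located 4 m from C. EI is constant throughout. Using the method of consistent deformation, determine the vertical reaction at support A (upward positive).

R_A = 54.28 kN

Insert a hinge at C; M_C is the redundant, and each span becomes simply supported.
End slopes at the hinge C, treating each span as simply supported:
  span AC: point load 148.5 at a = 4.2: Pab(L + a)/(6LEI) = 318.1/EI
  span AC: point load 103.5 at a = 3: Pab(L + a)/(6LEI) = 232.9/EI
  span CE: point load 124 at a = 4: Pab(L + b)/(6LEI) = 793.6/EI
  relative rotation θ_0 = (551 + 793.6)/EI = 1345/EI
A unit hogging moment at C produces rotation L₁/(3EI) + L₂/(3EI) = 5.333/EI.
Slope continuity at C: θ_0 = M_C·5.333/EI, so M_C = 1345/5.333 = 252.1 kN·m (hogging).
Span AC, ΣM about A with M_C applied at C: R_C^{AC}·6 = 934.2 + 252.1, so R_C^{AC} = 197.7 kN and R_A = 252 − 197.7 = 54.28 kN.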